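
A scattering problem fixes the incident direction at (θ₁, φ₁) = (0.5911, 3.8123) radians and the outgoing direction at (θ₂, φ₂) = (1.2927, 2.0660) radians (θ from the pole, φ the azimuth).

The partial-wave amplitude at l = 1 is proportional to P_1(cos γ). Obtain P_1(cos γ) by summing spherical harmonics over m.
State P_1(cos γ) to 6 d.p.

0.134382

Expand P_1 via completeness: Σ_{m} conj(Y_{1,m}) at Ω₁ times Y_{1,m} at Ω₂ —
  m=-1: (-0.150829, -0.119668) × (-0.157875, -0.292311) = (-0.011168, 0.062981)  (running Σ = (-0.011168, 0.062981))
  m=0: (0.405700, -0.000000) × (0.134134, 0.000000) = (0.054418, 0.000000)  (running Σ = (0.043250, 0.062981))
  m=1: (0.150829, -0.119668) × (0.157875, -0.292311) = (-0.011168, -0.062981)  (running Σ = (0.032081, 0.000000))
Accumulated sum (0.032081, 0.000000); after 4π/(2l+1) scaling, (0.134382, 0.000000) ⇒ P_1 = 0.134382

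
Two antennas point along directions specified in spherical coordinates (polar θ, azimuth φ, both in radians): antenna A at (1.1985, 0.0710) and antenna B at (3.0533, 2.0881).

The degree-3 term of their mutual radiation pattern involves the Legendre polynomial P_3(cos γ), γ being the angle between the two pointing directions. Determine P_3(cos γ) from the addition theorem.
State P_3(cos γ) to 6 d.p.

Addition theorem: P_3(cos γ) = (4π/7) Σ_m Y*_{lm}(Ω₁) Y_{lm}(Ω₂), m = −3…3:
  term(m=-3) = +0.000094+0.000022i   from Y*(Ω₁)=+0.329597+0.071285i, Y(Ω₂)=+0.000286+0.000005i
  term(m=-2) = +0.001602-0.001988i   from Y*(Ω₁)=+0.319317+0.045650i, Y(Ω₂)=+0.004044-0.006805i
  term(m=-1) = +0.004964+0.010373i   from Y*(Ω₁)=-0.101618-0.007227i, Y(Ω₂)=-0.055824-0.098112i
  term(m=+0) = +0.231403+0.000000i   from Y*(Ω₁)=-0.317427-0.000000i, Y(Ω₂)=-0.728994+0.000000i
  term(m=+1) = +0.004964-0.010373i   from Y*(Ω₁)=+0.101618-0.007227i, Y(Ω₂)=+0.055824-0.098112i
  term(m=+2) = +0.001602+0.001988i   from Y*(Ω₁)=+0.319317-0.045650i, Y(Ω₂)=+0.004044+0.006805i
  term(m=+3) = +0.000094-0.000022i   from Y*(Ω₁)=-0.329597+0.071285i, Y(Ω₂)=-0.000286+0.000005i
Total Σ_m = +0.244721-0.000000i. Multiply by 1.795196: +0.439323-0.000000i. P_3(cos γ) = 0.439323

0.439323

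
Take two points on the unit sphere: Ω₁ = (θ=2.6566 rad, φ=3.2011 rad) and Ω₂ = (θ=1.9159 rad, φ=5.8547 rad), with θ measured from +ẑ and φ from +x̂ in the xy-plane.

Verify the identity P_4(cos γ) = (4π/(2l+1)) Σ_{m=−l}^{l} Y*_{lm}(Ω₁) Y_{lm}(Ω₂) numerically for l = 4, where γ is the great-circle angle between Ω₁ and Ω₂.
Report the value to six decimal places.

0.346077

Term-by-term m-sum for l=4 (normalisation 4π/9 = 1.396263):
  term(m=-4) = -0.00270 + 0.00673j   from Y*(Ω₁)=0.02032 + 0.00493j, Y(Ω₂)=-0.04951 + 0.34349j
  term(m=-3) = -0.00422 - 0.03937j   from Y*(Ω₁)=0.11042 + 0.01992j, Y(Ω₂)=-0.09933 - 0.33860j
  term(m=-2) = -0.01075 - 0.01589j   from Y*(Ω₁)=0.32332 + 0.03866j, Y(Ω₂)=-0.03858 - 0.04454j
  term(m=-1) = 0.14147 + 0.07509j   from Y*(Ω₁)=0.48277 + 0.02876j, Y(Ω₂)=0.30123 + 0.13760j
  term(m=+0) = 0.00027 + 0.00000j   from Y*(Ω₁)=0.10151 + 0.00000j, Y(Ω₂)=0.00266 + 0.00000j
  term(m=+1) = 0.14147 - 0.07509j   from Y*(Ω₁)=-0.48277 + 0.02876j, Y(Ω₂)=-0.30123 + 0.13760j
  term(m=+2) = -0.01075 + 0.01589j   from Y*(Ω₁)=0.32332 - 0.03866j, Y(Ω₂)=-0.03858 + 0.04454j
  term(m=+3) = -0.00422 + 0.03937j   from Y*(Ω₁)=-0.11042 + 0.01992j, Y(Ω₂)=0.09933 - 0.33860j
  term(m=+4) = -0.00270 - 0.00673j   from Y*(Ω₁)=0.02032 - 0.00493j, Y(Ω₂)=-0.04951 - 0.34349j
Σ over m = 0.24786 + 0.00000j; ×(4π/9) → 0.34608 + 0.00000j. Real part: 0.346077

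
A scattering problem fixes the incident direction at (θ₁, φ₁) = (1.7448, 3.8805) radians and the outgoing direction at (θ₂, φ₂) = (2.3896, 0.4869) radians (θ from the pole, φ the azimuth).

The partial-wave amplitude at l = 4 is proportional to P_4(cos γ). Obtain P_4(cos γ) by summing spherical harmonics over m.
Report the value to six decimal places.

-0.326355

Summing Y*_{l m}(θ₁,φ₁)·Y_{l m}(θ₂,φ₂) over m ∈ [−4, 4]; prefactor 4π/(2·4+1) = 1.396263:
  [-4]  conj(Y_{4,-4})(Ω₁) = (-0.409223, 0.076990) ; Y_{4,-4}(Ω₂) = (-0.035454, -0.089595) ; Δ = (0.021406, 0.033935)
  [-3]  conj(Y_{4,-3})(Ω₁) = (-0.124618, 0.165321) ; Y_{4,-3}(Ω₂) = (-0.032015, 0.289611) ; Δ = (-0.043889, -0.041384)
  [-2]  conj(Y_{4,-2})(Ω₁) = (-0.023807, -0.255306) ; Y_{4,-2}(Ω₂) = (0.239880, -0.352902) ; Δ = (-0.095809, -0.052841)
  [-1]  conj(Y_{4,-1})(Ω₁) = (-0.166378, -0.151585) ; Y_{4,-1}(Ω₂) = (-0.153034, 0.081018) ; Δ = (0.037743, 0.009718)
  [+0]  conj(Y_{4,0})(Ω₁) = (0.225562, -0.000000) ; Y_{4,0}(Ω₂) = (-0.322021, 0.000000) ; Δ = (-0.072636, 0.000000)
  [+1]  conj(Y_{4,1})(Ω₁) = (0.166378, -0.151585) ; Y_{4,1}(Ω₂) = (0.153034, 0.081018) ; Δ = (0.037743, -0.009718)
  [+2]  conj(Y_{4,2})(Ω₁) = (-0.023807, 0.255306) ; Y_{4,2}(Ω₂) = (0.239880, 0.352902) ; Δ = (-0.095809, 0.052841)
  [+3]  conj(Y_{4,3})(Ω₁) = (0.124618, 0.165321) ; Y_{4,3}(Ω₂) = (0.032015, 0.289611) ; Δ = (-0.043889, 0.041384)
  [+4]  conj(Y_{4,4})(Ω₁) = (-0.409223, -0.076990) ; Y_{4,4}(Ω₂) = (-0.035454, 0.089595) ; Δ = (0.021406, -0.033935)
Σ over m = (-0.233735, 0.000000); ×(4π/9) → (-0.326355, 0.000000). Real part: -0.326355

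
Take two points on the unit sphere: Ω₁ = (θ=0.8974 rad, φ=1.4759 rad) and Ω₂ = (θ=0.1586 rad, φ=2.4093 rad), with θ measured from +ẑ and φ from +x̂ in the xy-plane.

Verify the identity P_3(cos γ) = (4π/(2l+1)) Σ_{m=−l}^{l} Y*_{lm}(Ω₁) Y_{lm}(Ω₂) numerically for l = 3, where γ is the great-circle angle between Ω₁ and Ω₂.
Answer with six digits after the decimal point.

Expand P_3 via completeness: Σ_{m} conj(Y_{3,m}) at Ω₁ times Y_{3,m} at Ω₂ —
  term(m=-3) = -0.00031 - 0.00011j   from Y*(Ω₁)=-0.05597 - 0.19128j, Y(Ω₂)=0.00096 - 0.00133j
  term(m=-2) = -0.00286 - 0.00938j   from Y*(Ω₁)=-0.38247 + 0.07348j, Y(Ω₂)=0.00267 + 0.02503j
  term(m=-1) = 0.02809 - 0.03794j   from Y*(Ω₁)=0.02261 + 0.23758j, Y(Ω₂)=-0.14709 - 0.13225j
  term(m=+0) = -0.16972 + 0.00000j   from Y*(Ω₁)=-0.24561 + 0.00000j, Y(Ω₂)=0.69103 + 0.00000j
  term(m=+1) = 0.02809 + 0.03794j   from Y*(Ω₁)=-0.02261 + 0.23758j, Y(Ω₂)=0.14709 - 0.13225j
  term(m=+2) = -0.00286 + 0.00938j   from Y*(Ω₁)=-0.38247 - 0.07348j, Y(Ω₂)=0.00267 - 0.02503j
  term(m=+3) = -0.00031 + 0.00011j   from Y*(Ω₁)=0.05597 - 0.19128j, Y(Ω₂)=-0.00096 - 0.00133j
Σ over m = -0.11987 + 0.00000j; ×(4π/7) → -0.21520 + 0.00000j. Real part: -0.215197

-0.215197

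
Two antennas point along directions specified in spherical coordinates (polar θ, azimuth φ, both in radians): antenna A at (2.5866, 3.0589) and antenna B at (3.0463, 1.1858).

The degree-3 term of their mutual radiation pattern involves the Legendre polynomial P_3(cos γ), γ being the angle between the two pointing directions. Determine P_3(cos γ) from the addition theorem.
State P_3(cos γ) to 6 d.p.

0.188588

Addition theorem: P_3(cos γ) = (4π/7) Σ_m Y*_{lm}(Ω₁) Y_{lm}(Ω₂), m = −3…3:
  m=-3: (-0.059176, 0.014989) × (-0.000329, 0.000145) = (0.000017, -0.000014)  (running Σ = (0.000017, -0.000014))
  m=-2: (-0.237884, 0.039705) × (0.006612, 0.006412) = (-0.001828, -0.001263)  (running Σ = (-0.001810, -0.001276))
  m=-1: (-0.443239, 0.036736) × (0.045671, -0.112707) = (-0.016103, 0.051634)  (running Σ = (-0.017913, 0.050358))
  m=0: (-0.194005, -0.000000) × (-0.726151, 0.000000) = (0.140877, 0.000000)  (running Σ = (0.122964, 0.050358))
  m=1: (0.443239, 0.036736) × (-0.045671, -0.112707) = (-0.016103, -0.051634)  (running Σ = (0.106861, -0.001276))
  m=2: (-0.237884, -0.039705) × (0.006612, -0.006412) = (-0.001828, 0.001263)  (running Σ = (0.105034, -0.000014))
  m=3: (0.059176, 0.014989) × (0.000329, 0.000145) = (0.000017, 0.000014)  (running Σ = (0.105051, 0.000000))
Σ over m = (0.105051, 0.000000); ×(4π/7) → (0.188588, 0.000000). Real part: 0.188588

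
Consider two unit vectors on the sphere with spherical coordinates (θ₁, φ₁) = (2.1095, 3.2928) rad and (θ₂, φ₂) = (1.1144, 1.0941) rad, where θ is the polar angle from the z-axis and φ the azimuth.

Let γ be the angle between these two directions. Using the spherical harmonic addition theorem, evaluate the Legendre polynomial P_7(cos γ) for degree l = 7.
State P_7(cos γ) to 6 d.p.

Term-by-term m-sum for l=7 (normalisation 4π/15 = 0.837758):
  m=-7: Y*=-0.08417 - 0.14964j  Y=0.04557 - 0.23036j  product -0.03831 + 0.01257j
  m=-6: Y*=-0.23648 - 0.30247j  Y=0.41441 - 0.11980j  product -0.13424 - 0.09702j
  m=-5: Y*=-0.30125 - 0.28406j  Y=0.22422 + 0.23681j  product -0.00028 - 0.13503j
  m=-4: Y*=-0.07087 - 0.04899j  Y=0.03289 - 0.09417j  product -0.00694 + 0.00506j
  m=-3: Y*=0.28083 + 0.13691j  Y=0.35055 - 0.04965j  product 0.10524 + 0.03405j
  m=-2: Y*=0.22840 + 0.07126j  Y=0.03122 + 0.04397j  product 0.00400 + 0.01227j
  m=-1: Y*=-0.22025 - 0.03356j  Y=0.14971 - 0.28990j  product -0.04270 + 0.05883j
  m=+0: Y*=-0.27054 + 0.00000j  Y=0.09577 + 0.00000j  product -0.02591 + 0.00000j
  m=+1: Y*=0.22025 - 0.03356j  Y=-0.14971 - 0.28990j  product -0.04270 - 0.05883j
  m=+2: Y*=0.22840 - 0.07126j  Y=0.03122 - 0.04397j  product 0.00400 - 0.01227j
  m=+3: Y*=-0.28083 + 0.13691j  Y=-0.35055 - 0.04965j  product 0.10524 - 0.03405j
  m=+4: Y*=-0.07087 + 0.04899j  Y=0.03289 + 0.09417j  product -0.00694 - 0.00506j
  m=+5: Y*=0.30125 - 0.28406j  Y=-0.22422 + 0.23681j  product -0.00028 + 0.13503j
  m=+6: Y*=-0.23648 + 0.30247j  Y=0.41441 + 0.11980j  product -0.13424 + 0.09702j
  m=+7: Y*=0.08417 - 0.14964j  Y=-0.04557 - 0.23036j  product -0.03831 - 0.01257j
Accumulated sum -0.25237 + 0.00000j; after 4π/(2l+1) scaling, -0.21142 + 0.00000j ⇒ P_7 = -0.211423

-0.211423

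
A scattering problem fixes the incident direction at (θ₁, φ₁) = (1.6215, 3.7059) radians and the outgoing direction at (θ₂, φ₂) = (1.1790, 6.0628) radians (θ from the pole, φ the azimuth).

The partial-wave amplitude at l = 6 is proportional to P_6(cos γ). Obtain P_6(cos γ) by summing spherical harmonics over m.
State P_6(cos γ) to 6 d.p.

Summing Y*_{l m}(θ₁,φ₁)·Y_{l m}(θ₂,φ₂) over m ∈ [−6, 6]; prefactor 4π/(2·6+1) = 0.966644:
  [-6]  conj(Y_{6,-6})(Ω₁) = -0.465143-0.115926i ; Y_{6,-6}(Ω₂) = +0.074047+0.291837i ; Δ = -0.000611-0.144330i
  [-5]  conj(Y_{6,-5})(Ω₁) = -0.079991+0.026513i ; Y_{6,-5}(Ω₂) = +0.194722+0.384412i ; Δ = -0.025768-0.025587i
  [-4]  conj(Y_{6,-4})(Ω₁) = +0.218605-0.266801i ; Y_{6,-4}(Ω₂) = +0.099979+0.121321i ; Δ = +0.054224-0.000153i
  [-3]  conj(Y_{6,-3})(Ω₁) = +0.011906-0.097003i ; Y_{6,-3}(Ω₂) = -0.216379-0.168334i ; Δ = -0.018905+0.018985i
  [-2]  conj(Y_{6,-2})(Ω₁) = +0.132614+0.280102i ; Y_{6,-2}(Ω₂) = -0.232234-0.109550i ; Δ = -0.000112-0.079577i
  [-1]  conj(Y_{6,-1})(Ω₁) = +0.086745+0.054907i ; Y_{6,-1}(Ω₂) = +0.188315+0.042187i ; Δ = +0.014019+0.013999i
  [+0]  conj(Y_{6,0})(Ω₁) = -0.300833-0.000000i ; Y_{6,0}(Ω₂) = +0.275194+0.000000i ; Δ = -0.082787-0.000000i
  [+1]  conj(Y_{6,1})(Ω₁) = -0.086745+0.054907i ; Y_{6,1}(Ω₂) = -0.188315+0.042187i ; Δ = +0.014019-0.013999i
  [+2]  conj(Y_{6,2})(Ω₁) = +0.132614-0.280102i ; Y_{6,2}(Ω₂) = -0.232234+0.109550i ; Δ = -0.000112+0.079577i
  [+3]  conj(Y_{6,3})(Ω₁) = -0.011906-0.097003i ; Y_{6,3}(Ω₂) = +0.216379-0.168334i ; Δ = -0.018905-0.018985i
  [+4]  conj(Y_{6,4})(Ω₁) = +0.218605+0.266801i ; Y_{6,4}(Ω₂) = +0.099979-0.121321i ; Δ = +0.054224+0.000153i
  [+5]  conj(Y_{6,5})(Ω₁) = +0.079991+0.026513i ; Y_{6,5}(Ω₂) = -0.194722+0.384412i ; Δ = -0.025768+0.025587i
  [+6]  conj(Y_{6,6})(Ω₁) = -0.465143+0.115926i ; Y_{6,6}(Ω₂) = +0.074047-0.291837i ; Δ = -0.000611+0.144330i
Accumulated sum -0.037093+0.000000i; after 4π/(2l+1) scaling, -0.035856+0.000000i ⇒ P_6 = -0.035856

-0.035856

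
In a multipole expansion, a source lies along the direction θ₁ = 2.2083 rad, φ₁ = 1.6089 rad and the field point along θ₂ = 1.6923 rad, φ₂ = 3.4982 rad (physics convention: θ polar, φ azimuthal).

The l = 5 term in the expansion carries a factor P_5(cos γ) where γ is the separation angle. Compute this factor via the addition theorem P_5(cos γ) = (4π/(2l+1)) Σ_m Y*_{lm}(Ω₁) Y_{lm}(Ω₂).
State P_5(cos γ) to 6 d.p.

Term-by-term m-sum for l=5 (normalisation 4π/11 = 1.142397):
  m=-5: Y*=-0.029451+0.152710i  Y=+0.094218+0.437237i  product -0.069545+0.001511i
  m=-4: Y*=-0.360047-0.055305i  Y=-0.024847+0.170909i  product +0.018398-0.060161i
  m=-3: Y*=+0.044807-0.390263i  Y=+0.141017-0.257533i  product -0.094187-0.066573i
  m=-2: Y*=+0.040760+0.003112i  Y=+0.146319-0.126586i  product +0.006358-0.004704i
  m=-1: Y*=+0.012983-0.340552i  Y=-0.237996+0.088662i  product +0.027104+0.082201i
  m=+0: Y*=+0.131664-0.000000i  Y=-0.198240+0.000000i  product -0.026101+0.000000i
  m=+1: Y*=-0.012983-0.340552i  Y=+0.237996+0.088662i  product +0.027104-0.082201i
  m=+2: Y*=+0.040760-0.003112i  Y=+0.146319+0.126586i  product +0.006358+0.004704i
  m=+3: Y*=-0.044807-0.390263i  Y=-0.141017-0.257533i  product -0.094187+0.066573i
  m=+4: Y*=-0.360047+0.055305i  Y=-0.024847-0.170909i  product +0.018398+0.060161i
  m=+5: Y*=+0.029451+0.152710i  Y=-0.094218+0.437237i  product -0.069545-0.001511i
Total Σ_m = -0.249846+0.000000i. Multiply by 1.142397: -0.285423+0.000000i. P_5(cos γ) = -0.285423

-0.285423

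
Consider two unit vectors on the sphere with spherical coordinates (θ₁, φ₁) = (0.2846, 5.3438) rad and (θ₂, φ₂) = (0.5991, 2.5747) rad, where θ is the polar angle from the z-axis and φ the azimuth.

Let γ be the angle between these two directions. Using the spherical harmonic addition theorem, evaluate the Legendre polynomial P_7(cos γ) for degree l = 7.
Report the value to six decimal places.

0.281763

Term-by-term m-sum for l=7 (normalisation 4π/15 = 0.837758):
  m=-7: +0.000066-0.000020i × +0.006141+0.006670i = +0.000001+0.000000i  (running Σ = +0.000001+0.000000i)
  m=-6: +0.000702+0.000530i × -0.048013-0.012760i = -0.000027-0.000034i  (running Σ = -0.000026-0.000034i)
  m=-5: -0.000109+0.007026i × +0.156871-0.049754i = +0.000333+0.001108i  (running Σ = +0.000306+0.001074i)
  m=-4: -0.032067+0.022697i × -0.230695+0.275691i = +0.001140-0.014077i  (running Σ = +0.001446-0.013003i)
  m=-3: -0.147541-0.049457i × +0.062956-0.481988i = -0.033126+0.067999i  (running Σ = -0.031680+0.054996i)
  m=-2: -0.125646-0.394996i × +0.112930+0.241750i = +0.081301-0.074982i  (running Σ = +0.049621-0.019986i)
  m=-1: +0.366874-0.501689i × +0.215130+0.136951i = +0.147632-0.057685i  (running Σ = +0.197254-0.077670i)
  m=0: +0.160782-0.000000i × -0.361836+0.000000i = -0.058177+0.000000i  (running Σ = +0.139077-0.077670i)
  m=1: -0.366874-0.501689i × -0.215130+0.136951i = +0.147632+0.057685i  (running Σ = +0.286709-0.019986i)
  m=2: -0.125646+0.394996i × +0.112930-0.241750i = +0.081301+0.074982i  (running Σ = +0.368010+0.054996i)
  m=3: +0.147541-0.049457i × -0.062956-0.481988i = -0.033126-0.067999i  (running Σ = +0.334884-0.013003i)
  m=4: -0.032067-0.022697i × -0.230695-0.275691i = +0.001140+0.014077i  (running Σ = +0.336024+0.001074i)
  m=5: +0.000109+0.007026i × -0.156871-0.049754i = +0.000333-0.001108i  (running Σ = +0.336357-0.000034i)
  m=6: +0.000702-0.000530i × -0.048013+0.012760i = -0.000027+0.000034i  (running Σ = +0.336330+0.000000i)
  m=7: -0.000066-0.000020i × -0.006141+0.006670i = +0.000001-0.000000i  (running Σ = +0.336330+0.000000i)
Σ over m = +0.336330+0.000000i; ×(4π/15) → +0.281763+0.000000i. Real part: 0.281763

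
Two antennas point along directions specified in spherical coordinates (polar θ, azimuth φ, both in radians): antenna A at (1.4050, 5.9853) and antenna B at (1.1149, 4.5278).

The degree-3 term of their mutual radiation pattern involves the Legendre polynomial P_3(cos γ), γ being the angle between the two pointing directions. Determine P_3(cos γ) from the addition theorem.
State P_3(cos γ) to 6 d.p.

Term-by-term m-sum for l=3 (normalisation 4π/7 = 1.795196):
  term(m=-3) = -0.040302-0.113972i   from Y*(Ω₁)=+0.250811-0.311976i, Y(Ω₂)=+0.158819-0.256865i
  term(m=-2) = -0.057993+0.013370i   from Y*(Ω₁)=+0.135805-0.092069i, Y(Ω₂)=-0.338292-0.130891i
  term(m=-1) = +0.000278+0.002447i   from Y*(Ω₁)=-0.263213+0.080812i, Y(Ω₂)=+0.001642-0.008792i
  term(m=+0) = +0.058850+0.000000i   from Y*(Ω₁)=-0.176377-0.000000i, Y(Ω₂)=-0.333659+0.000000i
  term(m=+1) = +0.000278-0.002447i   from Y*(Ω₁)=+0.263213+0.080812i, Y(Ω₂)=-0.001642-0.008792i
  term(m=+2) = -0.057993-0.013370i   from Y*(Ω₁)=+0.135805+0.092069i, Y(Ω₂)=-0.338292+0.130891i
  term(m=+3) = -0.040302+0.113972i   from Y*(Ω₁)=-0.250811-0.311976i, Y(Ω₂)=-0.158819-0.256865i
Accumulated sum -0.137183+0.000000i; after 4π/(2l+1) scaling, -0.246270+0.000000i ⇒ P_3 = -0.246270

-0.246270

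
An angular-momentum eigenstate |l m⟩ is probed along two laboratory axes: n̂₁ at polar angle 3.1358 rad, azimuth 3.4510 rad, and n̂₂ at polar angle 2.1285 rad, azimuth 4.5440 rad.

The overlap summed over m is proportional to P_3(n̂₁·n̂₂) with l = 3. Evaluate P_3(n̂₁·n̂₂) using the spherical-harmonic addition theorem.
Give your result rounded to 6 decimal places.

Summing Y*_{l m}(θ₁,φ₁)·Y_{l m}(θ₂,φ₂) over m ∈ [−3, 3]; prefactor 4π/(2·3+1) = 1.795196:
  term(m=-3) = -0.000000+0.000000i   from Y*(Ω₁)=-0.000000-0.000000i, Y(Ω₂)=+0.123335-0.223017i
  term(m=-2) = -0.000008-0.000011i   from Y*(Ω₁)=-0.000028-0.000020i, Y(Ω₂)=+0.367505+0.128669i
  term(m=-1) = +0.000378-0.000730i   from Y*(Ω₁)=-0.007132-0.002280i, Y(Ω₂)=-0.018404+0.108260i
  term(m=+0) = -0.235754-0.000000i   from Y*(Ω₁)=-0.746278-0.000000i, Y(Ω₂)=+0.315906+0.000000i
  term(m=+1) = +0.000378+0.000730i   from Y*(Ω₁)=+0.007132-0.002280i, Y(Ω₂)=+0.018404+0.108260i
  term(m=+2) = -0.000008+0.000011i   from Y*(Ω₁)=-0.000028+0.000020i, Y(Ω₂)=+0.367505-0.128669i
  term(m=+3) = -0.000000-0.000000i   from Y*(Ω₁)=+0.000000-0.000000i, Y(Ω₂)=-0.123335-0.223017i
Accumulated sum -0.235013-0.000000i; after 4π/(2l+1) scaling, -0.421894-0.000000i ⇒ P_3 = -0.421894

-0.421894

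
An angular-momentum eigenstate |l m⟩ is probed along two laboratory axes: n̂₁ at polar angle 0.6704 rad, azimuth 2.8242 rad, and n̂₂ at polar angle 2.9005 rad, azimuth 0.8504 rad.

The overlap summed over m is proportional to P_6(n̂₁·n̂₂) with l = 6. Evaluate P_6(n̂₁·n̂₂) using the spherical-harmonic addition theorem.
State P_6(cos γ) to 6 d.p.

Addition theorem: P_6(cos γ) = (4π/13) Σ_m Y*_{lm}(Ω₁) Y_{lm}(Ω₂), m = −6…6:
  m=-6: -0.009097-0.026255i × +0.000034+0.000083i = +0.000002-0.000002i  (running Σ = +0.000002-0.000002i)
  m=-5: +0.001962+0.121378i × +0.000560-0.001130i = +0.000138+0.000066i  (running Σ = +0.000140+0.000064i)
  m=-4: +0.090755-0.292117i × -0.010503+0.002794i = -0.000137+0.003322i  (running Σ = +0.000003+0.003386i)
  m=-3: -0.266479+0.374360i × +0.052735+0.035339i = -0.027282+0.010325i  (running Σ = -0.027279+0.013710i)
  m=-2: +0.241800-0.178078i × -0.032184-0.246166i = -0.051619-0.053791i  (running Σ = -0.078898-0.040081i)
  m=-1: +0.186596-0.061296i × -0.381540+0.434670i = -0.044550+0.104494i  (running Σ = -0.123448+0.064413i)
  m=0: -0.369504-0.000000i × +0.483654+0.000000i = -0.178712-0.000000i  (running Σ = -0.302160+0.064413i)
  m=1: -0.186596-0.061296i × +0.381540+0.434670i = -0.044550-0.104494i  (running Σ = -0.346710-0.040081i)
  m=2: +0.241800+0.178078i × -0.032184+0.246166i = -0.051619+0.053791i  (running Σ = -0.398328+0.013710i)
  m=3: +0.266479+0.374360i × -0.052735+0.035339i = -0.027282-0.010325i  (running Σ = -0.425610+0.003386i)
  m=4: +0.090755+0.292117i × -0.010503-0.002794i = -0.000137-0.003322i  (running Σ = -0.425747+0.000064i)
  m=5: -0.001962+0.121378i × -0.000560-0.001130i = +0.000138-0.000066i  (running Σ = -0.425609-0.000002i)
  m=6: -0.009097+0.026255i × +0.000034-0.000083i = +0.000002+0.000002i  (running Σ = -0.425607-0.000000i)
Σ over m = -0.425607-0.000000i; ×(4π/13) → -0.411411-0.000000i. Real part: -0.411411

-0.411411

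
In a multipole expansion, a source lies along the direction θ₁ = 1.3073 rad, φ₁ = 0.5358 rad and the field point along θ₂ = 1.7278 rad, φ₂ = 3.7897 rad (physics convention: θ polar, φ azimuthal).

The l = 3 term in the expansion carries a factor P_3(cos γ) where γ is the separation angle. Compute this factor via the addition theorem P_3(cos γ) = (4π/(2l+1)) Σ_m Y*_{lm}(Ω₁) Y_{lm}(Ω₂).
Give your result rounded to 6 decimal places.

-0.930982

Summing Y*_{l m}(θ₁,φ₁)·Y_{l m}(θ₂,φ₂) over m ∈ [−3, 3]; prefactor 4π/(2·3+1) = 1.795196:
  term(m=-3) = (-0.142469, 0.049904)   from Y*(Ω₁)=(-0.013741, 0.375245), Y(Ω₂)=(0.146696, 0.374297)
  term(m=-2) = (-0.037709, 0.008615)   from Y*(Ω₁)=(0.118783, 0.217847), Y(Ω₂)=(-0.042269, 0.150050)
  term(m=-1) = (-0.057407, 0.006474)   from Y*(Ω₁)=(-0.177294, -0.105266), Y(Ω₂)=(0.223371, -0.169142)
  term(m=+0) = (-0.043427, -0.000000)   from Y*(Ω₁)=(-0.258622, -0.000000), Y(Ω₂)=(0.167916, 0.000000)
  term(m=+1) = (-0.057407, -0.006474)   from Y*(Ω₁)=(0.177294, -0.105266), Y(Ω₂)=(-0.223371, -0.169142)
  term(m=+2) = (-0.037709, -0.008615)   from Y*(Ω₁)=(0.118783, -0.217847), Y(Ω₂)=(-0.042269, -0.150050)
  term(m=+3) = (-0.142469, -0.049904)   from Y*(Ω₁)=(0.013741, 0.375245), Y(Ω₂)=(-0.146696, 0.374297)
Accumulated sum (-0.518597, 0.000000); after 4π/(2l+1) scaling, (-0.930982, 0.000000) ⇒ P_3 = -0.930982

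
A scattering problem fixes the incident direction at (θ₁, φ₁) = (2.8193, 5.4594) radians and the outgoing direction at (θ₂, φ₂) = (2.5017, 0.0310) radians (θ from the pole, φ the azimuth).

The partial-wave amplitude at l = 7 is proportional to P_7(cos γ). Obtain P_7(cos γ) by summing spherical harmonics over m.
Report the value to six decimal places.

Term-by-term m-sum for l=7 (normalisation 4π/15 = 0.837758):
  m=-7: Y*=+0.000139+0.000079i  Y=+0.013215-0.002914i  product +0.000002+0.000001i
  m=-6: Y*=-0.000409-0.001745i  Y=-0.066849+0.012579i  product +0.000049+0.000111i
  m=-5: Y*=-0.006997+0.010372i  Y=+0.202668-0.031668i  product -0.001090+0.002324i
  m=-4: Y*=+0.060207-0.009318i  Y=-0.398391+0.049655i  product -0.023523+0.006702i
  m=-3: Y*=-0.163564-0.129648i  Y=+0.462917-0.043176i  product -0.081314-0.052954i
  m=-2: Y*=+0.036293+0.471797i  Y=-0.153067+0.009502i  product -0.010038-0.071872i
  m=-1: Y*=+0.387617-0.418580i  Y=-0.335067+0.010390i  product -0.125528+0.144280i
  m=+0: Y*=+0.008082-0.000000i  Y=+0.270958+0.000000i  product +0.002190+0.000000i
  m=+1: Y*=-0.387617-0.418580i  Y=+0.335067+0.010390i  product -0.125528-0.144280i
  m=+2: Y*=+0.036293-0.471797i  Y=-0.153067-0.009502i  product -0.010038+0.071872i
  m=+3: Y*=+0.163564-0.129648i  Y=-0.462917-0.043176i  product -0.081314+0.052954i
  m=+4: Y*=+0.060207+0.009318i  Y=-0.398391-0.049655i  product -0.023523-0.006702i
  m=+5: Y*=+0.006997+0.010372i  Y=-0.202668-0.031668i  product -0.001090-0.002324i
  m=+6: Y*=-0.000409+0.001745i  Y=-0.066849-0.012579i  product +0.000049-0.000111i
  m=+7: Y*=-0.000139+0.000079i  Y=-0.013215-0.002914i  product +0.000002-0.000001i
Total Σ_m = -0.480695-0.000000i. Multiply by 0.837758: -0.402706-0.000000i. P_7(cos γ) = -0.402706

-0.402706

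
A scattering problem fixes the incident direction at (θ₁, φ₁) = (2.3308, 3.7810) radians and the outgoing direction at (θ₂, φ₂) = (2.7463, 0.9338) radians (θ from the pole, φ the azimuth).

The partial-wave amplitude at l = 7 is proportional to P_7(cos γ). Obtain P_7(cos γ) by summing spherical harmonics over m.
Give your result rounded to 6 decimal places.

-0.090076

Expand P_7 via completeness: Σ_{m} conj(Y_{7,m}) at Ω₁ times Y_{7,m} at Ω₂ —
  m=-7: +0.012317+0.051098i × +0.000608-0.000157i = +0.000016+0.000029i  (running Σ = +0.000016+0.000029i)
  m=-6: +0.143587+0.119683i × -0.004376-0.003542i = -0.000204-0.001032i  (running Σ = -0.000189-0.001003i)
  m=-5: +0.378963+0.021033i × -0.001357+0.031264i = -0.001172+0.011819i  (running Σ = -0.001361+0.010816i)
  m=-4: +0.369072-0.243900i × +0.099648-0.067242i = +0.020377-0.049121i  (running Σ = +0.019016-0.038305i)
  m=-3: +0.055766-0.154002i × -0.300870-0.106494i = -0.033179+0.040396i  (running Σ = -0.014163+0.002091i)
  m=-2: +0.081432+0.270924i × +0.156841+0.512826i = -0.126165+0.084253i  (running Σ = -0.140327+0.086343i)
  m=-1: +0.243917+0.181383i × +0.233443-0.315512i = +0.114169-0.034616i  (running Σ = -0.026158+0.051727i)
  m=0: -0.200586-0.000000i × +0.275216+0.000000i = -0.055204-0.000000i  (running Σ = -0.081363+0.051727i)
  m=1: -0.243917+0.181383i × -0.233443-0.315512i = +0.114169+0.034616i  (running Σ = +0.032807+0.086343i)
  m=2: +0.081432-0.270924i × +0.156841-0.512826i = -0.126165-0.084253i  (running Σ = -0.093358+0.002091i)
  m=3: -0.055766-0.154002i × +0.300870-0.106494i = -0.033179-0.040396i  (running Σ = -0.126537-0.038305i)
  m=4: +0.369072+0.243900i × +0.099648+0.067242i = +0.020377+0.049121i  (running Σ = -0.106160+0.010816i)
  m=5: -0.378963+0.021033i × +0.001357+0.031264i = -0.001172-0.011819i  (running Σ = -0.107332-0.001003i)
  m=6: +0.143587-0.119683i × -0.004376+0.003542i = -0.000204+0.001032i  (running Σ = -0.107536+0.000029i)
  m=7: -0.012317+0.051098i × -0.000608-0.000157i = +0.000016-0.000029i  (running Σ = -0.107521-0.000000i)
Σ over m = -0.107521-0.000000i; ×(4π/15) → -0.090076-0.000000i. Real part: -0.090076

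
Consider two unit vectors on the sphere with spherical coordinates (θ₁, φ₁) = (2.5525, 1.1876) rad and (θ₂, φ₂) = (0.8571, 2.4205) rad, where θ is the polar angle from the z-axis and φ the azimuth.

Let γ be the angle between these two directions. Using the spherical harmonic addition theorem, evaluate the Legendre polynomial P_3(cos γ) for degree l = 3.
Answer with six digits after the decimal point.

Summing Y*_{l m}(θ₁,φ₁)·Y_{l m}(θ₂,φ₂) over m ∈ [−3, 3]; prefactor 4π/(2·3+1) = 1.795196:
  m=-3: -0.065306-0.029258i × +0.100648-0.149517i = -0.010947+0.006819i  (running Σ = -0.010947+0.006819i)
  m=-2: +0.188972-0.181922i × +0.049035+0.379161i = +0.078244+0.062730i  (running Σ = +0.067297+0.069550i)
  m=-1: +0.164919+0.409102i × -0.209684-0.184312i = +0.040822-0.116179i  (running Σ = +0.108118-0.046629i)
  m=0: -0.141642-0.000000i × -0.209428+0.000000i = +0.029664+0.000000i  (running Σ = +0.137782-0.046629i)
  m=1: -0.164919+0.409102i × +0.209684-0.184312i = +0.040822+0.116179i  (running Σ = +0.178604+0.069550i)
  m=2: +0.188972+0.181922i × +0.049035-0.379161i = +0.078244-0.062730i  (running Σ = +0.256848+0.006819i)
  m=3: +0.065306-0.029258i × -0.100648-0.149517i = -0.010947-0.006819i  (running Σ = +0.245901+0.000000i)
Accumulated sum +0.245901+0.000000i; after 4π/(2l+1) scaling, +0.441440+0.000000i ⇒ P_3 = 0.441440

0.441440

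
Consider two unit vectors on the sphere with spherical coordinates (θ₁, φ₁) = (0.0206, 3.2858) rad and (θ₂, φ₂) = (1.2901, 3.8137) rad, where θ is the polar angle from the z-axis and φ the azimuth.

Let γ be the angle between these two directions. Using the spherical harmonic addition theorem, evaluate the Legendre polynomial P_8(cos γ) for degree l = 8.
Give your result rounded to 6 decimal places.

-0.230811

Expand P_8 via completeness: Σ_{m} conj(Y_{8,m}) at Ω₁ times Y_{8,m} at Ω₂ —
  term(m=-8) = -0.000000+0.000000i   from Y*(Ω₁)=+0.000000+0.000000i, Y(Ω₂)=+0.230937+0.294828i
  term(m=-7) = -0.000000+0.000000i   from Y*(Ω₁)=-0.000000-0.000000i, Y(Ω₂)=+0.003299-0.431881i
  term(m=-6) = -0.000000+0.000000i   from Y*(Ω₁)=+0.000000+0.000000i, Y(Ω₂)=-0.028144+0.034822i
  term(m=-5) = +0.000000+0.000000i   from Y*(Ω₁)=-0.000000-0.000000i, Y(Ω₂)=-0.332972+0.074090i
  term(m=-4) = +0.000000+0.000000i   from Y*(Ω₁)=+0.000002+0.000001i, Y(Ω₂)=+0.158793+0.077326i
  term(m=-3) = -0.000000-0.000032i   from Y*(Ω₁)=-0.000111-0.000051i, Y(Ω₂)=+0.114184+0.239104i
  term(m=-2) = +0.000484-0.000855i   from Y*(Ω₁)=+0.004189+0.001243i, Y(Ω₂)=+0.050506-0.219074i
  term(m=-1) = -0.019797+0.011544i   from Y*(Ω₁)=-0.100218-0.014553i, Y(Ω₂)=+0.177082-0.140902i
  term(m=+0) = -0.273617+0.000000i   from Y*(Ω₁)=+1.154239-0.000000i, Y(Ω₂)=-0.237054+0.000000i
  term(m=+1) = -0.019797-0.011544i   from Y*(Ω₁)=+0.100218-0.014553i, Y(Ω₂)=-0.177082-0.140902i
  term(m=+2) = +0.000484+0.000855i   from Y*(Ω₁)=+0.004189-0.001243i, Y(Ω₂)=+0.050506+0.219074i
  term(m=+3) = -0.000000+0.000032i   from Y*(Ω₁)=+0.000111-0.000051i, Y(Ω₂)=-0.114184+0.239104i
  term(m=+4) = +0.000000-0.000000i   from Y*(Ω₁)=+0.000002-0.000001i, Y(Ω₂)=+0.158793-0.077326i
  term(m=+5) = +0.000000-0.000000i   from Y*(Ω₁)=+0.000000-0.000000i, Y(Ω₂)=+0.332972+0.074090i
  term(m=+6) = -0.000000-0.000000i   from Y*(Ω₁)=+0.000000-0.000000i, Y(Ω₂)=-0.028144-0.034822i
  term(m=+7) = -0.000000-0.000000i   from Y*(Ω₁)=+0.000000-0.000000i, Y(Ω₂)=-0.003299-0.431881i
  term(m=+8) = -0.000000-0.000000i   from Y*(Ω₁)=+0.000000-0.000000i, Y(Ω₂)=+0.230937-0.294828i
Accumulated sum -0.312245+0.000000i; after 4π/(2l+1) scaling, -0.230811+0.000000i ⇒ P_8 = -0.230811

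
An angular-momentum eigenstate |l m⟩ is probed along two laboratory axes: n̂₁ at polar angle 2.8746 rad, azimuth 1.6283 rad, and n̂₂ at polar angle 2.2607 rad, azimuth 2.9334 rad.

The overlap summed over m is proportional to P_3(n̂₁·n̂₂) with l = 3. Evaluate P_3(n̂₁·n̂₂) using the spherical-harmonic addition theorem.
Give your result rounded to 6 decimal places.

Term-by-term m-sum for l=3 (normalisation 4π/7 = 1.795196):
  m=-3: Y*=+0.001315-0.007548i  Y=-0.155305-0.111950i  product -0.001049+0.001025i
  m=-2: Y*=+0.068164+0.007874i  Y=-0.353902-0.156511i  product -0.022891-0.013455i
  m=-1: Y*=-0.017896+0.310871i  Y=-0.250089-0.052832i  product +0.020900-0.076800i
  m=+0: Y*=-0.594631-0.000000i  Y=+0.231474+0.000000i  product -0.137642-0.000000i
  m=+1: Y*=+0.017896+0.310871i  Y=+0.250089-0.052832i  product +0.020900+0.076800i
  m=+2: Y*=+0.068164-0.007874i  Y=-0.353902+0.156511i  product -0.022891+0.013455i
  m=+3: Y*=-0.001315-0.007548i  Y=+0.155305-0.111950i  product -0.001049-0.001025i
Accumulated sum -0.143723+0.000000i; after 4π/(2l+1) scaling, -0.258011+0.000000i ⇒ P_3 = -0.258011

-0.258011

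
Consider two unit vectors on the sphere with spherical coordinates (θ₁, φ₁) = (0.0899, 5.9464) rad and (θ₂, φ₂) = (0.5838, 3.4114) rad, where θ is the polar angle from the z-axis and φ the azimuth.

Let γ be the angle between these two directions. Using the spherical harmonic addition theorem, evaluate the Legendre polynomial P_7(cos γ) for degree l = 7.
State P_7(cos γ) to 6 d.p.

Summing Y*_{l m}(θ₁,φ₁)·Y_{l m}(θ₂,φ₂) over m ∈ [−7, 7]; prefactor 4π/(2·7+1) = 0.837758:
  m=-7: Y*=(-0.000000, -0.000000)  Y=(0.002416, 0.007342)  product (0.000000, -0.000000)
  m=-6: Y*=(-0.000000, -0.000001)  Y=(-0.002103, -0.043730)  product (-0.000000, 0.000000)
  m=-5: Y*=(-0.000003, -0.000025)  Y=(-0.033056, 0.146612)  product (0.000004, 0.000000)
  m=-4: Y*=(0.000104, -0.000458)  Y=(0.161411, -0.301477)  product (-0.000121, -0.000105)
  m=-3: Y*=(0.003329, -0.005305)  Y=(-0.336933, 0.353523)  product (0.000754, 0.002965)
  m=-2: Y*=(0.045738, -0.036503)  Y=(0.262941, -0.157477)  product (0.006278, -0.016801)
  m=-1: Y*=(0.327824, -0.114779)  Y=(0.209524, -0.057944)  product (0.062036, -0.043044)
  m=+0: Y*=(0.972342, -0.000000)  Y=(-0.388917, 0.000000)  product (-0.378160, 0.000000)
  m=+1: Y*=(-0.327824, -0.114779)  Y=(-0.209524, -0.057944)  product (0.062036, 0.043044)
  m=+2: Y*=(0.045738, 0.036503)  Y=(0.262941, 0.157477)  product (0.006278, 0.016801)
  m=+3: Y*=(-0.003329, -0.005305)  Y=(0.336933, 0.353523)  product (0.000754, -0.002965)
  m=+4: Y*=(0.000104, 0.000458)  Y=(0.161411, 0.301477)  product (-0.000121, 0.000105)
  m=+5: Y*=(0.000003, -0.000025)  Y=(0.033056, 0.146612)  product (0.000004, -0.000000)
  m=+6: Y*=(-0.000000, 0.000001)  Y=(-0.002103, 0.043730)  product (-0.000000, -0.000000)
  m=+7: Y*=(0.000000, -0.000000)  Y=(-0.002416, 0.007342)  product (0.000000, 0.000000)
Total Σ_m = (-0.240259, -0.000000). Multiply by 0.837758: (-0.201279, -0.000000). P_7(cos γ) = -0.201279

-0.201279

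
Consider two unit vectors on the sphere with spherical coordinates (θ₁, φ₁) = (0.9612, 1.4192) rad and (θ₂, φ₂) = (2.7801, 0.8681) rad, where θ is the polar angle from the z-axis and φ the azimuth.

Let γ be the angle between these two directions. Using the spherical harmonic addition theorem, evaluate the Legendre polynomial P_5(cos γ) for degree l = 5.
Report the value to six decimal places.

-0.346567

Summing Y*_{l m}(θ₁,φ₁)·Y_{l m}(θ₂,φ₂) over m ∈ [−5, 5]; prefactor 4π/(2·5+1) = 1.142397:
  m=-5: Y*=+0.118205+0.124871i  Y=-0.000933+0.002393i  product -0.000409+0.000166i
  m=-4: Y*=+0.312007-0.216393i  Y=+0.020315-0.006977i  product +0.004829-0.006573i
  m=-3: Y*=-0.163330-0.334024i  Y=-0.090380-0.053844i  product -0.003224+0.038983i
  m=-2: Y*=+0.010337-0.003234i  Y=+0.053045+0.317769i  product +0.001576+0.003113i
  m=-1: Y*=-0.052849-0.345941i  Y=+0.353312-0.417179i  product -0.162991-0.100178i
  m=+0: Y*=-0.078771-0.000000i  Y=-0.216709+0.000000i  product +0.017070+0.000000i
  m=+1: Y*=+0.052849-0.345941i  Y=-0.353312-0.417179i  product -0.162991+0.100178i
  m=+2: Y*=+0.010337+0.003234i  Y=+0.053045-0.317769i  product +0.001576-0.003113i
  m=+3: Y*=+0.163330-0.334024i  Y=+0.090380-0.053844i  product -0.003224-0.038983i
  m=+4: Y*=+0.312007+0.216393i  Y=+0.020315+0.006977i  product +0.004829+0.006573i
  m=+5: Y*=-0.118205+0.124871i  Y=+0.000933+0.002393i  product -0.000409-0.000166i
Σ over m = -0.303368+0.000000i; ×(4π/11) → -0.346567+0.000000i. Real part: -0.346567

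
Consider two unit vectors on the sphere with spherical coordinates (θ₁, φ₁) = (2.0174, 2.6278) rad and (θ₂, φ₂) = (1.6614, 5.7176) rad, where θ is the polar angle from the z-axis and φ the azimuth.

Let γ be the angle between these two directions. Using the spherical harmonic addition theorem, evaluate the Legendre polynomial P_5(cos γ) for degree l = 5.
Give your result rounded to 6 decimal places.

0.256512

Expand P_5 via completeness: Σ_{m} conj(Y_{5,m}) at Ω₁ times Y_{5,m} at Ω₂ —
  term(m=-5) = (-0.121750, -0.032253)   from Y*(Ω₁)=(0.232813, 0.150091), Y(Ω₂)=(-0.432506, 0.140294)
  term(m=-4) = (0.053625, 0.011271)   from Y*(Ω₁)=(0.195328, 0.371216), Y(Ω₂)=(0.083308, -0.100622)
  term(m=-3) = (0.053882, 0.008440)   from Y*(Ω₁)=(-0.005068, 0.172231), Y(Ω₂)=(0.039764, -0.314020)
  term(m=-2) = (0.038692, 0.004022)   from Y*(Ω₁)=(0.135535, -0.224470), Y(Ω₂)=(0.063139, 0.134245)
  term(m=-1) = (0.071875, 0.003726)   from Y*(Ω₁)=(0.221592, -0.125055), Y(Ω₂)=(0.238811, 0.151587)
  term(m=+0) = (0.031890, 0.000000)   from Y*(Ω₁)=(-0.208831, -0.000000), Y(Ω₂)=(-0.152705, 0.000000)
  term(m=+1) = (0.071875, -0.003726)   from Y*(Ω₁)=(-0.221592, -0.125055), Y(Ω₂)=(-0.238811, 0.151587)
  term(m=+2) = (0.038692, -0.004022)   from Y*(Ω₁)=(0.135535, 0.224470), Y(Ω₂)=(0.063139, -0.134245)
  term(m=+3) = (0.053882, -0.008440)   from Y*(Ω₁)=(0.005068, 0.172231), Y(Ω₂)=(-0.039764, -0.314020)
  term(m=+4) = (0.053625, -0.011271)   from Y*(Ω₁)=(0.195328, -0.371216), Y(Ω₂)=(0.083308, 0.100622)
  term(m=+5) = (-0.121750, 0.032253)   from Y*(Ω₁)=(-0.232813, 0.150091), Y(Ω₂)=(0.432506, 0.140294)
Σ over m = (0.224538, 0.000000); ×(4π/11) → (0.256512, 0.000000). Real part: 0.256512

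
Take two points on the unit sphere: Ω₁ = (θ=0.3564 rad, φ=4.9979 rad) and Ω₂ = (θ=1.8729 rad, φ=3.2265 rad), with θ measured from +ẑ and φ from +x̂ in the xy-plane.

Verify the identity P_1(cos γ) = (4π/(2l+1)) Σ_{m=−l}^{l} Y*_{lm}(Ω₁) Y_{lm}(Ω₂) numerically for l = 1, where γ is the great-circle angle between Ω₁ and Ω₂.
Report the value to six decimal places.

Addition theorem: P_1(cos γ) = (4π/3) Σ_m Y*_{lm}(Ω₁) Y_{lm}(Ω₂), m = −1…1:
  term(m=-1) = (-0.007923, 0.038964)   from Y*(Ω₁)=(0.033951, -0.115664), Y(Ω₂)=(-0.328659, 0.027973)
  term(m=+0) = (-0.066566, 0.000000)   from Y*(Ω₁)=(0.457898, -0.000000), Y(Ω₂)=(-0.145374, 0.000000)
  term(m=+1) = (-0.007923, -0.038964)   from Y*(Ω₁)=(-0.033951, -0.115664), Y(Ω₂)=(0.328659, 0.027973)
Σ over m = (-0.082412, 0.000000); ×(4π/3) → (-0.345206, 0.000000). Real part: -0.345206

-0.345206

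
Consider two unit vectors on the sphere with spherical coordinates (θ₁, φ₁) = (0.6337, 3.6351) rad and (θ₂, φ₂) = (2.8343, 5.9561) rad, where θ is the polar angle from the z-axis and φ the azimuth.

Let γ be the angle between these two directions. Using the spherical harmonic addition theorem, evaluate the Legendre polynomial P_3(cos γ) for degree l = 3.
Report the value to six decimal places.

Summing Y*_{l m}(θ₁,φ₁)·Y_{l m}(θ₂,φ₂) over m ∈ [−3, 3]; prefactor 4π/(2·3+1) = 1.795196:
  [-3]  conj(Y_{3,-3})(Ω₁) = (-0.007809, -0.086268) ; Y_{3,-3}(Ω₂) = (0.006420, 0.009598) ; Δ = (0.000778, -0.000629)
  [-2]  conj(Y_{3,-2})(Ω₁) = (0.159157, 0.240933) ; Y_{3,-2}(Ω₂) = (-0.070725, -0.054233) ; Δ = (0.001810, -0.025672)
  [-1]  conj(Y_{3,-1})(Ω₁) = (-0.378673, -0.203689) ; Y_{3,-1}(Ω₂) = (0.327941, 0.111261) ; Δ = (-0.101520, -0.108929)
  [+0]  conj(Y_{3,0})(Ω₁) = (0.074250, -0.000000) ; Y_{3,0}(Ω₂) = (-0.548671, 0.000000) ; Δ = (-0.040739, 0.000000)
  [+1]  conj(Y_{3,1})(Ω₁) = (0.378673, -0.203689) ; Y_{3,1}(Ω₂) = (-0.327941, 0.111261) ; Δ = (-0.101520, 0.108929)
  [+2]  conj(Y_{3,2})(Ω₁) = (0.159157, -0.240933) ; Y_{3,2}(Ω₂) = (-0.070725, 0.054233) ; Δ = (0.001810, 0.025672)
  [+3]  conj(Y_{3,3})(Ω₁) = (0.007809, -0.086268) ; Y_{3,3}(Ω₂) = (-0.006420, 0.009598) ; Δ = (0.000778, 0.000629)
Total Σ_m = (-0.238603, -0.000000). Multiply by 1.795196: (-0.428339, -0.000000). P_3(cos γ) = -0.428339

-0.428339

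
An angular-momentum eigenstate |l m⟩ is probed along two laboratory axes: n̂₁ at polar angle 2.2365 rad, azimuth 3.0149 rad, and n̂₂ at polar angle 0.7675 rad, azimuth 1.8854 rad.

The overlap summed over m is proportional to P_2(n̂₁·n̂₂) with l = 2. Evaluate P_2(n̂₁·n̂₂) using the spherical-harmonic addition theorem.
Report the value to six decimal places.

Term-by-term m-sum for l=2 (normalisation 4π/5 = 2.513274):
  [-2]  conj(Y_{2,-2})(Ω₁) = +0.231302-0.059896i ; Y_{2,-2}(Ω₂) = -0.150562+0.109594i ; Δ = -0.028261+0.034367i
  [-1]  conj(Y_{2,-1})(Ω₁) = +0.372251-0.047415i ; Y_{2,-1}(Ω₂) = -0.119452-0.367080i ; Δ = -0.061871-0.130982i
  [+0]  conj(Y_{2,0})(Ω₁) = +0.045522-0.000000i ; Y_{2,0}(Ω₂) = +0.174627+0.000000i ; Δ = +0.007949+0.000000i
  [+1]  conj(Y_{2,1})(Ω₁) = -0.372251-0.047415i ; Y_{2,1}(Ω₂) = +0.119452-0.367080i ; Δ = -0.061871+0.130982i
  [+2]  conj(Y_{2,2})(Ω₁) = +0.231302+0.059896i ; Y_{2,2}(Ω₂) = -0.150562-0.109594i ; Δ = -0.028261-0.034367i
Total Σ_m = -0.172316+0.000000i. Multiply by 2.513274: -0.433076+0.000000i. P_2(cos γ) = -0.433076

-0.433076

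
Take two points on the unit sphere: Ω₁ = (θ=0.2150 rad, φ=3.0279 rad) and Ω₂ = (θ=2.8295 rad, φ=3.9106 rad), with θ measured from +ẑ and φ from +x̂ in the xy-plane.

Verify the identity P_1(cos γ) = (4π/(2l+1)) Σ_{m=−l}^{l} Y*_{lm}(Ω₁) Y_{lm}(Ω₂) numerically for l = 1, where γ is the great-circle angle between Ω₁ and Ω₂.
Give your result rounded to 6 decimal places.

-0.888179

Term-by-term m-sum for l=1 (normalisation 4π/3 = 4.188790):
  m=-1: Y*=-0.073234+0.008362i  Y=-0.076232+0.073773i  product +0.004966-0.006040i
  m=+0: Y*=+0.477353-0.000000i  Y=-0.465000+0.000000i  product -0.221969+0.000000i
  m=+1: Y*=+0.073234+0.008362i  Y=+0.076232+0.073773i  product +0.004966+0.006040i
Total Σ_m = -0.212037+0.000000i. Multiply by 4.188790: -0.888179+0.000000i. P_1(cos γ) = -0.888179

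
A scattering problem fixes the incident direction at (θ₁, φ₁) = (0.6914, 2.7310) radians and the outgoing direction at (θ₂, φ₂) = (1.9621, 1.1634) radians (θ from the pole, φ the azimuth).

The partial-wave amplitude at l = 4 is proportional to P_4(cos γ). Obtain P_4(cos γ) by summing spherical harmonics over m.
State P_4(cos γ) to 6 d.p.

0.087199

Term-by-term m-sum for l=4 (normalisation 4π/9 = 1.396263):
  term(m=-4) = (0.023635, -0.000302)   from Y*(Ω₁)=(-0.005231, -0.072957), Y(Ω₂)=(-0.018987, 0.322595)
  term(m=-3) = (0.000904, 0.094254)   from Y*(Ω₁)=(-0.083125, 0.235726), Y(Ω₂)=(0.354421, -0.128815)
  term(m=-2) = (-0.002235, 0.000014)   from Y*(Ω₁)=(0.292278, -0.313984), Y(Ω₂)=(-0.003575, -0.003791)
  term(m=-1) = (0.000283, 0.088649)   from Y*(Ω₁)=(-0.245899, 0.107049), Y(Ω₂)=(0.130970, -0.303494)
  term(m=+0) = (0.017278, 0.000000)   from Y*(Ω₁)=(-0.262047, -0.000000), Y(Ω₂)=(-0.065933, 0.000000)
  term(m=+1) = (0.000283, -0.088649)   from Y*(Ω₁)=(0.245899, 0.107049), Y(Ω₂)=(-0.130970, -0.303494)
  term(m=+2) = (-0.002235, -0.000014)   from Y*(Ω₁)=(0.292278, 0.313984), Y(Ω₂)=(-0.003575, 0.003791)
  term(m=+3) = (0.000904, -0.094254)   from Y*(Ω₁)=(0.083125, 0.235726), Y(Ω₂)=(-0.354421, -0.128815)
  term(m=+4) = (0.023635, 0.000302)   from Y*(Ω₁)=(-0.005231, 0.072957), Y(Ω₂)=(-0.018987, -0.322595)
Total Σ_m = (0.062451, -0.000000). Multiply by 1.396263: (0.087199, -0.000000). P_4(cos γ) = 0.087199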